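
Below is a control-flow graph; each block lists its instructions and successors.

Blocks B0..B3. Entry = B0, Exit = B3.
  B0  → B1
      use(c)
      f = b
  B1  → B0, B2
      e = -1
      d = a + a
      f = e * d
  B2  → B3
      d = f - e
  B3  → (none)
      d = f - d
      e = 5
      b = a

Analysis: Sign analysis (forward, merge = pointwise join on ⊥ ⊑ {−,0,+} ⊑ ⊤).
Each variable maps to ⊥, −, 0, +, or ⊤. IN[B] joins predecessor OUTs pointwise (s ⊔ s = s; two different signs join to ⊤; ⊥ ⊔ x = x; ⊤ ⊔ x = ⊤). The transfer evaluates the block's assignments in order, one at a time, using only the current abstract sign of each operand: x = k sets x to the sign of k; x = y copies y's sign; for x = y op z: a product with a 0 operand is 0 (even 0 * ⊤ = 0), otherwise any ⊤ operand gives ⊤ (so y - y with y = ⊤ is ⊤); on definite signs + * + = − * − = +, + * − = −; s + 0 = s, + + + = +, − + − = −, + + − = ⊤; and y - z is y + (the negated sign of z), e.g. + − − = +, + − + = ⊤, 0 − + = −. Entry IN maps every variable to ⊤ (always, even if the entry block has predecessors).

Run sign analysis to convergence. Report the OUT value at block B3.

Answer: {a: ⊤, b: ⊤, c: ⊤, d: ⊤, e: +, f: ⊤}

Trace:
Converged values:
  B0: | IN=(all ⊤) | OUT=(all ⊤)
  B1: | IN=(all ⊤) | OUT={e:-; rest ⊤}
  B2: | IN={e:-; rest ⊤} | OUT={e:-; rest ⊤}
  B3: | IN={e:-; rest ⊤} | OUT={e:+; rest ⊤}

Merge at B3: IN[B3] = OUT[B2] = {a: ⊤, b: ⊤, c: ⊤, d: ⊤, e: -, f: ⊤}
Applying B3's transfer function to that IN value gives OUT[B3] (row B3 above).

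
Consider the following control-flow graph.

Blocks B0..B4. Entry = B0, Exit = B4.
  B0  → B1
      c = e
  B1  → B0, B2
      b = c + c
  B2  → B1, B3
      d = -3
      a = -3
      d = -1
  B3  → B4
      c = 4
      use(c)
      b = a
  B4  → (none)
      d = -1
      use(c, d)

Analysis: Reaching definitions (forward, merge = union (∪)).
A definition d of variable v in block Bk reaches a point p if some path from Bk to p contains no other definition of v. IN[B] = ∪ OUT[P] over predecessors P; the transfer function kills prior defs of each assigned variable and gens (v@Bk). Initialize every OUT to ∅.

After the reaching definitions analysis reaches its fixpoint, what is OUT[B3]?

Per-block solution:
  B0:  IN={a@B2, b@B1, c@B0, d@B2}  OUT={a@B2, b@B1, c@B0, d@B2}
  B1:  IN={a@B2, b@B1, c@B0, d@B2}  OUT={a@B2, b@B1, c@B0, d@B2}
  B2:  IN={a@B2, b@B1, c@B0, d@B2}  OUT={a@B2, b@B1, c@B0, d@B2}
  B3:  IN={a@B2, b@B1, c@B0, d@B2}  OUT={a@B2, b@B3, c@B3, d@B2}
  B4:  IN={a@B2, b@B3, c@B3, d@B2}  OUT={a@B2, b@B3, c@B3, d@B4}

Merge at B3: IN[B3] = OUT[B2] = {a@B2, b@B1, c@B0, d@B2}
Applying B3's transfer function to that IN value gives OUT[B3] (row B3 above).

Answer: {a@B2, b@B3, c@B3, d@B2}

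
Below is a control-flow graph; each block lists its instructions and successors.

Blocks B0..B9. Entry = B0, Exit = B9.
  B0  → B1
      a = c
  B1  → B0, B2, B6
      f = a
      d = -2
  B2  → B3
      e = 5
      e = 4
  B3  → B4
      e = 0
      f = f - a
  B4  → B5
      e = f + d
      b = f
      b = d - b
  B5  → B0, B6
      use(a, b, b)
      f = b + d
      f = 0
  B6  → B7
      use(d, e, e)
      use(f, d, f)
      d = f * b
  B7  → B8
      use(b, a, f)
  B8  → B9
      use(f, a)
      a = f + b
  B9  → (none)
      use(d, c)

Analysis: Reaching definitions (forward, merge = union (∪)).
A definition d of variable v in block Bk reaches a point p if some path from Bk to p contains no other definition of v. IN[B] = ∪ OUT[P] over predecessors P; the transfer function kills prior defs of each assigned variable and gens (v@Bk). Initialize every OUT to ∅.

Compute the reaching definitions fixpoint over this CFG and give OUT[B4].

Fixpoint table:
  B0:  IN={a@B0, b@B4, d@B1, e@B4, f@B1, f@B5}  OUT={a@B0, b@B4, d@B1, e@B4, f@B1, f@B5}
  B1:  IN={a@B0, b@B4, d@B1, e@B4, f@B1, f@B5}  OUT={a@B0, b@B4, d@B1, e@B4, f@B1}
  B2:  IN={a@B0, b@B4, d@B1, e@B4, f@B1}  OUT={a@B0, b@B4, d@B1, e@B2, f@B1}
  B3:  IN={a@B0, b@B4, d@B1, e@B2, f@B1}  OUT={a@B0, b@B4, d@B1, e@B3, f@B3}
  B4:  IN={a@B0, b@B4, d@B1, e@B3, f@B3}  OUT={a@B0, b@B4, d@B1, e@B4, f@B3}
  B5:  IN={a@B0, b@B4, d@B1, e@B4, f@B3}  OUT={a@B0, b@B4, d@B1, e@B4, f@B5}
  B6:  IN={a@B0, b@B4, d@B1, e@B4, f@B1, f@B5}  OUT={a@B0, b@B4, d@B6, e@B4, f@B1, f@B5}
  B7:  IN={a@B0, b@B4, d@B6, e@B4, f@B1, f@B5}  OUT={a@B0, b@B4, d@B6, e@B4, f@B1, f@B5}
  B8:  IN={a@B0, b@B4, d@B6, e@B4, f@B1, f@B5}  OUT={a@B8, b@B4, d@B6, e@B4, f@B1, f@B5}
  B9:  IN={a@B8, b@B4, d@B6, e@B4, f@B1, f@B5}  OUT={a@B8, b@B4, d@B6, e@B4, f@B1, f@B5}

Merge at B4: IN[B4] = OUT[B3] = {a@B0, b@B4, d@B1, e@B3, f@B3}
Applying B4's transfer function to that IN value gives OUT[B4] (row B4 above).

Answer: {a@B0, b@B4, d@B1, e@B4, f@B3}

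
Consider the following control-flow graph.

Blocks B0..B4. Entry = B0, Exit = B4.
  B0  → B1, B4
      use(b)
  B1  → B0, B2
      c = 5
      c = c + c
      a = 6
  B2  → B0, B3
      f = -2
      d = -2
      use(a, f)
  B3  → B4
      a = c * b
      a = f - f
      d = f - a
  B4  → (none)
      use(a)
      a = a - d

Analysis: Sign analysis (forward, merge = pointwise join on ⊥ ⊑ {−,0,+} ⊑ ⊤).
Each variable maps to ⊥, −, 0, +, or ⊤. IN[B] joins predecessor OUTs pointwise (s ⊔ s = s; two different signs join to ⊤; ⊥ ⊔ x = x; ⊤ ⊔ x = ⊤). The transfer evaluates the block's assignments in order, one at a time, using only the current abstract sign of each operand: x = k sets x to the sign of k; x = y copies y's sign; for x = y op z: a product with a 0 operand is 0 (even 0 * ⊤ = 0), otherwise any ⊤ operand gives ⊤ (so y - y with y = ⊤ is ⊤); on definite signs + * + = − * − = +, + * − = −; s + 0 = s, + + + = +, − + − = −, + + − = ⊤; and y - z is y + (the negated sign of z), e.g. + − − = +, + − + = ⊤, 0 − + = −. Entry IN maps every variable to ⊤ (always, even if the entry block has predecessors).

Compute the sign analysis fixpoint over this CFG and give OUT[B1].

Converged values:
  B0:   IN=(all ⊤)   OUT=(all ⊤)
  B1:   IN=(all ⊤)   OUT={a:+, c:+; rest ⊤}
  B2:   IN={a:+, c:+; rest ⊤}   OUT={a:+, c:+, d:-, f:-; rest ⊤}
  B3:   IN={a:+, c:+, d:-, f:-; rest ⊤}   OUT={c:+, f:-; rest ⊤}
  B4:   IN=(all ⊤)   OUT=(all ⊤)

Merge at B1: IN[B1] = OUT[B0] = {a: ⊤, b: ⊤, c: ⊤, d: ⊤, e: ⊤, f: ⊤}
Applying B1's transfer function to that IN value gives OUT[B1] (row B1 above).

Answer: {a: +, b: ⊤, c: +, d: ⊤, e: ⊤, f: ⊤}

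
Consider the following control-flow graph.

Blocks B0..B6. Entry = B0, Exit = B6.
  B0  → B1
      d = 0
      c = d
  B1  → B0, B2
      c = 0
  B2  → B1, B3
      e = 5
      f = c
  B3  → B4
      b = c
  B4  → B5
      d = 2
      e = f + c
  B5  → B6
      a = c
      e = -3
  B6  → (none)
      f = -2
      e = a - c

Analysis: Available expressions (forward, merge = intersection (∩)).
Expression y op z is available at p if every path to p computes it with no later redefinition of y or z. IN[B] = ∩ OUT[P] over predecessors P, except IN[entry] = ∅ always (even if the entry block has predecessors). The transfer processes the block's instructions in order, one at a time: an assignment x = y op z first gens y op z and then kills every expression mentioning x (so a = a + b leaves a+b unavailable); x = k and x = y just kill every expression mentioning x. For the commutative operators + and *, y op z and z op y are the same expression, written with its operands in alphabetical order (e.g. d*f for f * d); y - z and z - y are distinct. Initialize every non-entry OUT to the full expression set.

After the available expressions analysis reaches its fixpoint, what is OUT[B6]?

Answer: {a-c}

Derivation:
Per-block solution:
  B0:   IN={}   OUT={}
  B1:   IN={}   OUT={}
  B2:   IN={}   OUT={}
  B3:   IN={}   OUT={}
  B4:   IN={}   OUT={c+f}
  B5:   IN={c+f}   OUT={c+f}
  B6:   IN={c+f}   OUT={a-c}

Merge at B6: IN[B6] = OUT[B5] = {c+f}
Applying B6's transfer function to that IN value gives OUT[B6] (row B6 above).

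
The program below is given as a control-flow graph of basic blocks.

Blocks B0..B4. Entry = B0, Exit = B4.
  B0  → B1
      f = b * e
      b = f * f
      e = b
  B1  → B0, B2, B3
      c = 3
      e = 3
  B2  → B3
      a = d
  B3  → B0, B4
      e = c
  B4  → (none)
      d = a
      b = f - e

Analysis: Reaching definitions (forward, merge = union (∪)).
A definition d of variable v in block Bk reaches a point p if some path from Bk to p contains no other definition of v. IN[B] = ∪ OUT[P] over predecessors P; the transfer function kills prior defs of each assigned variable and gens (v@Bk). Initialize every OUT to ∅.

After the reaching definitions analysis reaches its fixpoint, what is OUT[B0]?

Per-block solution:
  B0:   IN={a@B2, b@B0, c@B1, e@B1, e@B3, f@B0}   OUT={a@B2, b@B0, c@B1, e@B0, f@B0}
  B1:   IN={a@B2, b@B0, c@B1, e@B0, f@B0}   OUT={a@B2, b@B0, c@B1, e@B1, f@B0}
  B2:   IN={a@B2, b@B0, c@B1, e@B1, f@B0}   OUT={a@B2, b@B0, c@B1, e@B1, f@B0}
  B3:   IN={a@B2, b@B0, c@B1, e@B1, f@B0}   OUT={a@B2, b@B0, c@B1, e@B3, f@B0}
  B4:   IN={a@B2, b@B0, c@B1, e@B3, f@B0}   OUT={a@B2, b@B4, c@B1, d@B4, e@B3, f@B0}

Merge at B0 (entry node, so the boundary value {} is joined with the incoming edge(s)): IN[B0] = {} ⊔ OUT[B1] ⊔ OUT[B3] = {a@B2, b@B0, c@B1, e@B1, e@B3, f@B0}
Applying B0's transfer function to that IN value gives OUT[B0] (row B0 above).

Answer: {a@B2, b@B0, c@B1, e@B0, f@B0}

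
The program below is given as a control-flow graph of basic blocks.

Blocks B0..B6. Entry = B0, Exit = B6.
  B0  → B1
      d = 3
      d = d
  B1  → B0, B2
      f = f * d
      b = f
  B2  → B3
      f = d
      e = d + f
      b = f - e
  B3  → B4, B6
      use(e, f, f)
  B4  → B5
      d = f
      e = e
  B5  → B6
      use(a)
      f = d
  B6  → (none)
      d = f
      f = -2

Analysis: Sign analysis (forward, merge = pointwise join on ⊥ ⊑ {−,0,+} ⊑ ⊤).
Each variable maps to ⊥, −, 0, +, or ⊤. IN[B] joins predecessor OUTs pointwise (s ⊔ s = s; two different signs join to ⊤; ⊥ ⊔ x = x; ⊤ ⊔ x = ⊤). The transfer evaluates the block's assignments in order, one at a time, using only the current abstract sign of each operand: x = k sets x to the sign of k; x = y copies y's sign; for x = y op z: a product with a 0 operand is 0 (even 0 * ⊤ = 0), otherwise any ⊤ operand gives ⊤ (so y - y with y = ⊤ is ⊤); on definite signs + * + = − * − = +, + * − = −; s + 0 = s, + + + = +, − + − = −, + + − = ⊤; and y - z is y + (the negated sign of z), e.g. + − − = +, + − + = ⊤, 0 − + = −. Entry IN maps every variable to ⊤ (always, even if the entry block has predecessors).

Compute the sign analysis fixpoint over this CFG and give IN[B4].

Answer: {a: ⊤, b: ⊤, c: ⊤, d: +, e: +, f: +}

Trace:
Converged values:
  B0: | IN=(all ⊤) | OUT={d:+; rest ⊤}
  B1: | IN={d:+; rest ⊤} | OUT={d:+; rest ⊤}
  B2: | IN={d:+; rest ⊤} | OUT={d:+, e:+, f:+; rest ⊤}
  B3: | IN={d:+, e:+, f:+; rest ⊤} | OUT={d:+, e:+, f:+; rest ⊤}
  B4: | IN={d:+, e:+, f:+; rest ⊤} | OUT={d:+, e:+, f:+; rest ⊤}
  B5: | IN={d:+, e:+, f:+; rest ⊤} | OUT={d:+, e:+, f:+; rest ⊤}
  B6: | IN={d:+, e:+, f:+; rest ⊤} | OUT={d:+, e:+, f:-; rest ⊤}

Merge at B4: IN[B4] = OUT[B3] = {a: ⊤, b: ⊤, c: ⊤, d: +, e: +, f: +}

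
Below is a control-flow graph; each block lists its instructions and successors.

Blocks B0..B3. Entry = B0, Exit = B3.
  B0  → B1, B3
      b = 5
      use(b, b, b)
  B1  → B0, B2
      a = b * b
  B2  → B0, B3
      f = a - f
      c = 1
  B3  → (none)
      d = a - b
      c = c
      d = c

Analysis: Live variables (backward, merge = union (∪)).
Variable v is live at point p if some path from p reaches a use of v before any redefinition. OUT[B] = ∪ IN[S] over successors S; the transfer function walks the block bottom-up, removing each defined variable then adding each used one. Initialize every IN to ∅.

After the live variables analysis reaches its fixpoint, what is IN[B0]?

Answer: {a, c, f}

Trace:
Converged values:
  B0: | IN={a, c, f} | OUT={a, b, c, f}
  B1: | IN={b, c, f} | OUT={a, b, c, f}
  B2: | IN={a, b, f} | OUT={a, b, c, f}
  B3: | IN={a, b, c} | OUT={}

Merge at B0: OUT[B0] = IN[B1] ⊔ IN[B3] = {a, b, c, f}
Applying B0's transfer function to that OUT value gives IN[B0] (row B0 above).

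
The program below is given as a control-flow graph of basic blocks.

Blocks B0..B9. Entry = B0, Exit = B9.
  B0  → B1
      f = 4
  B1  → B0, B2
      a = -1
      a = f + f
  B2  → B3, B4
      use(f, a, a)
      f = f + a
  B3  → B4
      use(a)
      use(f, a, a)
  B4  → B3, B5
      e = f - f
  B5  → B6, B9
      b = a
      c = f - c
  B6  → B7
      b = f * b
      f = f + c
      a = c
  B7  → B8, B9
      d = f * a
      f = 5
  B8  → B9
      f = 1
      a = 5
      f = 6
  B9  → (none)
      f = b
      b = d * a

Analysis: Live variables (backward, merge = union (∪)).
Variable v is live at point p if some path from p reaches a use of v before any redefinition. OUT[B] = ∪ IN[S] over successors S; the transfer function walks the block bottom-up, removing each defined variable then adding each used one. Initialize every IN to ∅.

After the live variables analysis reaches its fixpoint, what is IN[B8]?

Per-block solution:
  B0:  IN={c, d}  OUT={c, d, f}
  B1:  IN={c, d, f}  OUT={a, c, d, f}
  B2:  IN={a, c, d, f}  OUT={a, c, d, f}
  B3:  IN={a, c, d, f}  OUT={a, c, d, f}
  B4:  IN={a, c, d, f}  OUT={a, c, d, f}
  B5:  IN={a, c, d, f}  OUT={a, b, c, d, f}
  B6:  IN={b, c, f}  OUT={a, b, f}
  B7:  IN={a, b, f}  OUT={a, b, d}
  B8:  IN={b, d}  OUT={a, b, d}
  B9:  IN={a, b, d}  OUT={}

Merge at B8: OUT[B8] = IN[B9] = {a, b, d}
Applying B8's transfer function to that OUT value gives IN[B8] (row B8 above).

Answer: {b, d}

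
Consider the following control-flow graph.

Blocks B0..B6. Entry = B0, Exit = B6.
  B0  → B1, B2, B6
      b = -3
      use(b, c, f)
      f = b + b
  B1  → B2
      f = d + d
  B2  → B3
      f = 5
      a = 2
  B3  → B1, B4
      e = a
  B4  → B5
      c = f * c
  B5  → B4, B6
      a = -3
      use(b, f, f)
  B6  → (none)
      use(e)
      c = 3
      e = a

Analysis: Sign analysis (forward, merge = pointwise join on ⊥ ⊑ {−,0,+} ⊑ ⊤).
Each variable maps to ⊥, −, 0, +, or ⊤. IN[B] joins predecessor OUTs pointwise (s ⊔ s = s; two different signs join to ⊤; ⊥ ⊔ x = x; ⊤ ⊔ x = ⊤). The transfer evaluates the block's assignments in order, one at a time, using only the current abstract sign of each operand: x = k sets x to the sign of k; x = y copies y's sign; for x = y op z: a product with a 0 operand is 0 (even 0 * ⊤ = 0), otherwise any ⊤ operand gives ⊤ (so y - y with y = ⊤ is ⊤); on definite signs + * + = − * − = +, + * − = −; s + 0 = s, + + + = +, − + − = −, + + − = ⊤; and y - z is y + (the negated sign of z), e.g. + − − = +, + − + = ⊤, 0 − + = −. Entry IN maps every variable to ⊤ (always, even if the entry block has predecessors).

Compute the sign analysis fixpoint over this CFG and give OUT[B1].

Answer: {a: ⊤, b: -, c: ⊤, d: ⊤, e: ⊤, f: ⊤}

Trace:
Per-block solution:
  B0:  IN=(all ⊤)  OUT={b:-, f:-; rest ⊤}
  B1:  IN={b:-; rest ⊤}  OUT={b:-; rest ⊤}
  B2:  IN={b:-; rest ⊤}  OUT={a:+, b:-, f:+; rest ⊤}
  B3:  IN={a:+, b:-, f:+; rest ⊤}  OUT={a:+, b:-, e:+, f:+; rest ⊤}
  B4:  IN={b:-, e:+, f:+; rest ⊤}  OUT={b:-, e:+, f:+; rest ⊤}
  B5:  IN={b:-, e:+, f:+; rest ⊤}  OUT={a:-, b:-, e:+, f:+; rest ⊤}
  B6:  IN={b:-; rest ⊤}  OUT={b:-, c:+; rest ⊤}

Merge at B1: IN[B1] = OUT[B0] ⊔ OUT[B3] = {a: ⊤, b: -, c: ⊤, d: ⊤, e: ⊤, f: ⊤}
Applying B1's transfer function to that IN value gives OUT[B1] (row B1 above).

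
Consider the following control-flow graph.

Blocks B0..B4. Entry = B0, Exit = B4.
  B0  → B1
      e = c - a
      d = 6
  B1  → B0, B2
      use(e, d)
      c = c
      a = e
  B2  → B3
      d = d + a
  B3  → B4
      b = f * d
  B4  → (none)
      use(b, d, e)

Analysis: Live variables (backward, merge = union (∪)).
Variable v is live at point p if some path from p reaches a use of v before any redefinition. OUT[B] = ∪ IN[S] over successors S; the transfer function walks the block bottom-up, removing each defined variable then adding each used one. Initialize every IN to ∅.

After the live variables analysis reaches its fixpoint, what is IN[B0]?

Answer: {a, c, f}

Working:
Fixpoint table:
  B0:  IN={a, c, f}  OUT={c, d, e, f}
  B1:  IN={c, d, e, f}  OUT={a, c, d, e, f}
  B2:  IN={a, d, e, f}  OUT={d, e, f}
  B3:  IN={d, e, f}  OUT={b, d, e}
  B4:  IN={b, d, e}  OUT={}

Merge at B0: OUT[B0] = IN[B1] = {c, d, e, f}
Applying B0's transfer function to that OUT value gives IN[B0] (row B0 above).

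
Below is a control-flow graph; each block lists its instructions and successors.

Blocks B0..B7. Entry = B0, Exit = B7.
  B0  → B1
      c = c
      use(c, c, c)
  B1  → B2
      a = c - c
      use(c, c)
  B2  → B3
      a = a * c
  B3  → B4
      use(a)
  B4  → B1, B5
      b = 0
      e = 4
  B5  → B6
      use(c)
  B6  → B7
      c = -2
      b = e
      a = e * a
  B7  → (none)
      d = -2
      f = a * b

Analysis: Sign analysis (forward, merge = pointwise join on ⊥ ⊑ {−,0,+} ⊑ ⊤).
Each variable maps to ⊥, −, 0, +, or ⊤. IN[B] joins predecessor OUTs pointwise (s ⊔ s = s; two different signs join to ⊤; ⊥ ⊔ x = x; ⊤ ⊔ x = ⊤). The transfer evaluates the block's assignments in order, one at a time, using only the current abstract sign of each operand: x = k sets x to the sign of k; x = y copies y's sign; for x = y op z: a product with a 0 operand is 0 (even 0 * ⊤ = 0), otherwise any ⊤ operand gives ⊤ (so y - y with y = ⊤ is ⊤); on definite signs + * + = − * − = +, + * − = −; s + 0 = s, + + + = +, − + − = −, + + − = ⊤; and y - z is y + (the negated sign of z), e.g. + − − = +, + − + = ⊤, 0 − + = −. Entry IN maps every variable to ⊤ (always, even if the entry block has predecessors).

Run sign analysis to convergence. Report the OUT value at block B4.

Answer: {a: ⊤, b: 0, c: ⊤, d: ⊤, e: +, f: ⊤}

Derivation:
Per-block solution:
  B0: | IN=(all ⊤) | OUT=(all ⊤)
  B1: | IN=(all ⊤) | OUT=(all ⊤)
  B2: | IN=(all ⊤) | OUT=(all ⊤)
  B3: | IN=(all ⊤) | OUT=(all ⊤)
  B4: | IN=(all ⊤) | OUT={b:0, e:+; rest ⊤}
  B5: | IN={b:0, e:+; rest ⊤} | OUT={b:0, e:+; rest ⊤}
  B6: | IN={b:0, e:+; rest ⊤} | OUT={b:+, c:-, e:+; rest ⊤}
  B7: | IN={b:+, c:-, e:+; rest ⊤} | OUT={b:+, c:-, d:-, e:+; rest ⊤}

Merge at B4: IN[B4] = OUT[B3] = {a: ⊤, b: ⊤, c: ⊤, d: ⊤, e: ⊤, f: ⊤}
Applying B4's transfer function to that IN value gives OUT[B4] (row B4 above).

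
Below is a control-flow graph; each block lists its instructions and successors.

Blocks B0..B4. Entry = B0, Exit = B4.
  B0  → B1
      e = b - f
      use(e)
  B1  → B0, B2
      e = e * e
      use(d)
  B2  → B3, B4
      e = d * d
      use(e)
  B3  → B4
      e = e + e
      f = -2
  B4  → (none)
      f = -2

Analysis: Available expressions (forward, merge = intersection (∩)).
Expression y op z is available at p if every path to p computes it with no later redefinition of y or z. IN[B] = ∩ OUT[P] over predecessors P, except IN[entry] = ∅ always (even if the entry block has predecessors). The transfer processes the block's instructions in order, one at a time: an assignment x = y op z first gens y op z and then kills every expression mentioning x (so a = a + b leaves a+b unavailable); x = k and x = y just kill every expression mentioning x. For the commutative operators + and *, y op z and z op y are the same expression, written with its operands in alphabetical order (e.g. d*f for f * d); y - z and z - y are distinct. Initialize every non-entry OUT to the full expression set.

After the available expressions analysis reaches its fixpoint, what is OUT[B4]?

Answer: {d*d}

Working:
Fixpoint table:
  B0:   IN={}   OUT={b-f}
  B1:   IN={b-f}   OUT={b-f}
  B2:   IN={b-f}   OUT={b-f, d*d}
  B3:   IN={b-f, d*d}   OUT={d*d}
  B4:   IN={d*d}   OUT={d*d}

Merge at B4: IN[B4] = OUT[B2] ∩ OUT[B3] = {d*d}
Applying B4's transfer function to that IN value gives OUT[B4] (row B4 above).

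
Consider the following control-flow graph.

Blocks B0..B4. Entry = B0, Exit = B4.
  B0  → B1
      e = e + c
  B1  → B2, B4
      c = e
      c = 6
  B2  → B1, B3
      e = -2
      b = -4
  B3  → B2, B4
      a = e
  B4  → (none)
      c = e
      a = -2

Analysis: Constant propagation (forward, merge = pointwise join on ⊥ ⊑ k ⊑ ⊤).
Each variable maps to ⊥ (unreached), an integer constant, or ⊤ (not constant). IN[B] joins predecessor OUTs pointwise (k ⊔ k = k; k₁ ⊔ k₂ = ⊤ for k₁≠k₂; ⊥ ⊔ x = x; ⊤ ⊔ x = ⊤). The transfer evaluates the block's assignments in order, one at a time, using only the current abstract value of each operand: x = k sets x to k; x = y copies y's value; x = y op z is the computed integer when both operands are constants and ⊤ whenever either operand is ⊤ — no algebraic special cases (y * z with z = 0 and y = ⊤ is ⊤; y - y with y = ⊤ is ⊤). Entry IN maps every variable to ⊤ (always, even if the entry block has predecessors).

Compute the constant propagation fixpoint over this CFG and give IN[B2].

Fixpoint table:
  B0:  IN=(all ⊤)  OUT=(all ⊤)
  B1:  IN=(all ⊤)  OUT={c:6; rest ⊤}
  B2:  IN={c:6; rest ⊤}  OUT={b:-4, c:6, e:-2; rest ⊤}
  B3:  IN={b:-4, c:6, e:-2; rest ⊤}  OUT={a:-2, b:-4, c:6, e:-2; rest ⊤}
  B4:  IN={c:6; rest ⊤}  OUT={a:-2; rest ⊤}

Merge at B2: IN[B2] = OUT[B1] ⊔ OUT[B3] = {a: ⊤, b: ⊤, c: 6, d: ⊤, e: ⊤, f: ⊤}

Answer: {a: ⊤, b: ⊤, c: 6, d: ⊤, e: ⊤, f: ⊤}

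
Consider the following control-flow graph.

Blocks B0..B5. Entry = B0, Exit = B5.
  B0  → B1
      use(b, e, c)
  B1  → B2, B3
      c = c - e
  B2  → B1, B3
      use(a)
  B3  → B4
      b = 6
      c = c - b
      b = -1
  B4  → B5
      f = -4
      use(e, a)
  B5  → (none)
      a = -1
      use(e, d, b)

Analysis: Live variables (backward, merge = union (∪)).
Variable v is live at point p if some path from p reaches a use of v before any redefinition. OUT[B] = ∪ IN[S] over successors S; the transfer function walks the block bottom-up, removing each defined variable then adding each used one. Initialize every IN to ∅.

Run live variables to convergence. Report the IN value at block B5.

Per-block solution:
  B0:  IN={a, b, c, d, e}  OUT={a, c, d, e}
  B1:  IN={a, c, d, e}  OUT={a, c, d, e}
  B2:  IN={a, c, d, e}  OUT={a, c, d, e}
  B3:  IN={a, c, d, e}  OUT={a, b, d, e}
  B4:  IN={a, b, d, e}  OUT={b, d, e}
  B5:  IN={b, d, e}  OUT={}

B5 is the boundary node: OUT[B5] = {}
Applying B5's transfer function to that OUT value gives IN[B5] (row B5 above).

Answer: {b, d, e}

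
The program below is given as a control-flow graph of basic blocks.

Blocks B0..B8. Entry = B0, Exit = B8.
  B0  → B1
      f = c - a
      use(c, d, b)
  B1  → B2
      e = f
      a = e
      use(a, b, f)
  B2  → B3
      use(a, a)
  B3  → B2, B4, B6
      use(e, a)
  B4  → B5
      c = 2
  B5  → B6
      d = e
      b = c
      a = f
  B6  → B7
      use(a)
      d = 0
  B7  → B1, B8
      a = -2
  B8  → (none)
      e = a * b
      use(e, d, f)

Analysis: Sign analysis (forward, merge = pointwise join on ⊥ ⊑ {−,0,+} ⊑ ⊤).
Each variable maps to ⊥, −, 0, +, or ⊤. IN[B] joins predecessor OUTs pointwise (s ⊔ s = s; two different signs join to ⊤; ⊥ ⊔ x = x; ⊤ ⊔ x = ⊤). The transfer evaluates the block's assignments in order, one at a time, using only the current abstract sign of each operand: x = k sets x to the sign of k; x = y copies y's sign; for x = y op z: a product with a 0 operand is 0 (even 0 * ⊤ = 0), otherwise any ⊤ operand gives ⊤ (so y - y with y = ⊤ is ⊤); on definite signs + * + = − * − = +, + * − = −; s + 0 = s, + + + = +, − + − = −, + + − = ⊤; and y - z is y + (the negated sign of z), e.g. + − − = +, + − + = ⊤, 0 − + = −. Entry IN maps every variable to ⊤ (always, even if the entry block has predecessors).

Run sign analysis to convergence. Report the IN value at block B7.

Answer: {a: ⊤, b: ⊤, c: ⊤, d: 0, e: ⊤, f: ⊤}

Derivation:
Per-block solution:
  B0:  IN=(all ⊤)  OUT=(all ⊤)
  B1:  IN=(all ⊤)  OUT=(all ⊤)
  B2:  IN=(all ⊤)  OUT=(all ⊤)
  B3:  IN=(all ⊤)  OUT=(all ⊤)
  B4:  IN=(all ⊤)  OUT={c:+; rest ⊤}
  B5:  IN={c:+; rest ⊤}  OUT={b:+, c:+; rest ⊤}
  B6:  IN=(all ⊤)  OUT={d:0; rest ⊤}
  B7:  IN={d:0; rest ⊤}  OUT={a:-, d:0; rest ⊤}
  B8:  IN={a:-, d:0; rest ⊤}  OUT={a:-, d:0; rest ⊤}

Merge at B7: IN[B7] = OUT[B6] = {a: ⊤, b: ⊤, c: ⊤, d: 0, e: ⊤, f: ⊤}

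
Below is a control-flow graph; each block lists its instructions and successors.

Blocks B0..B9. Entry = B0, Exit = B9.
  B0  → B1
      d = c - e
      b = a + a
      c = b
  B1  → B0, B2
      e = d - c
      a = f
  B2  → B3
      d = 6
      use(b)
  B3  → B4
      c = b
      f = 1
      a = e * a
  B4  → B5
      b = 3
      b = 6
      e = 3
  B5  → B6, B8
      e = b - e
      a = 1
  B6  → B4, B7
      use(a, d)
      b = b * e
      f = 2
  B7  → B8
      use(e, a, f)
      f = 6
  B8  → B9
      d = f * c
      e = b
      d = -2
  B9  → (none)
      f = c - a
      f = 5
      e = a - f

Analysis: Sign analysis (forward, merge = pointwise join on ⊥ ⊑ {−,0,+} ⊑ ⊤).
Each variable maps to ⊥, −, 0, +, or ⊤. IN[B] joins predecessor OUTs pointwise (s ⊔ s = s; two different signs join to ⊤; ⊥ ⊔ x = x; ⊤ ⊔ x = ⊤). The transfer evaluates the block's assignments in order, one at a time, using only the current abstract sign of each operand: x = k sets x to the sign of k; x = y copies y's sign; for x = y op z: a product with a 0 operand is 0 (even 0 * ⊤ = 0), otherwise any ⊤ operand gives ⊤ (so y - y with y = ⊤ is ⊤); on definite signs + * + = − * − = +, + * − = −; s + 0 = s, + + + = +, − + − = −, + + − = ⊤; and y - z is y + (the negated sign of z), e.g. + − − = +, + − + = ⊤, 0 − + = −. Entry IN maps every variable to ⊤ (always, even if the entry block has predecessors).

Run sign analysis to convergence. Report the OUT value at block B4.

Answer: {a: ⊤, b: +, c: ⊤, d: +, e: +, f: +}

Derivation:
Converged values:
  B0:   IN=(all ⊤)   OUT=(all ⊤)
  B1:   IN=(all ⊤)   OUT=(all ⊤)
  B2:   IN=(all ⊤)   OUT={d:+; rest ⊤}
  B3:   IN={d:+; rest ⊤}   OUT={d:+, f:+; rest ⊤}
  B4:   IN={d:+, f:+; rest ⊤}   OUT={b:+, d:+, e:+, f:+; rest ⊤}
  B5:   IN={b:+, d:+, e:+, f:+; rest ⊤}   OUT={a:+, b:+, d:+, f:+; rest ⊤}
  B6:   IN={a:+, b:+, d:+, f:+; rest ⊤}   OUT={a:+, d:+, f:+; rest ⊤}
  B7:   IN={a:+, d:+, f:+; rest ⊤}   OUT={a:+, d:+, f:+; rest ⊤}
  B8:   IN={a:+, d:+, f:+; rest ⊤}   OUT={a:+, d:-, f:+; rest ⊤}
  B9:   IN={a:+, d:-, f:+; rest ⊤}   OUT={a:+, d:-, f:+; rest ⊤}

Merge at B4: IN[B4] = OUT[B3] ⊔ OUT[B6] = {a: ⊤, b: ⊤, c: ⊤, d: +, e: ⊤, f: +}
Applying B4's transfer function to that IN value gives OUT[B4] (row B4 above).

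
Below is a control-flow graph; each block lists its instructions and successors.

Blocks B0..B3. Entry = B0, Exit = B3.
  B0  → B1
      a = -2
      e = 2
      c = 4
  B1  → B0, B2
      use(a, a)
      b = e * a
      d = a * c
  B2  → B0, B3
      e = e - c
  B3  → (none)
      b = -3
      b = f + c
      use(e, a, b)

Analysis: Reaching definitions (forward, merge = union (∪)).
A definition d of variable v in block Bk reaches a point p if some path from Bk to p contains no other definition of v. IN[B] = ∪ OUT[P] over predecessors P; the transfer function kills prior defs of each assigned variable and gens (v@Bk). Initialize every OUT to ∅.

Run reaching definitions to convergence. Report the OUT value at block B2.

Converged values:
  B0:   IN={a@B0, b@B1, c@B0, d@B1, e@B0, e@B2}   OUT={a@B0, b@B1, c@B0, d@B1, e@B0}
  B1:   IN={a@B0, b@B1, c@B0, d@B1, e@B0}   OUT={a@B0, b@B1, c@B0, d@B1, e@B0}
  B2:   IN={a@B0, b@B1, c@B0, d@B1, e@B0}   OUT={a@B0, b@B1, c@B0, d@B1, e@B2}
  B3:   IN={a@B0, b@B1, c@B0, d@B1, e@B2}   OUT={a@B0, b@B3, c@B0, d@B1, e@B2}

Merge at B2: IN[B2] = OUT[B1] = {a@B0, b@B1, c@B0, d@B1, e@B0}
Applying B2's transfer function to that IN value gives OUT[B2] (row B2 above).

Answer: {a@B0, b@B1, c@B0, d@B1, e@B2}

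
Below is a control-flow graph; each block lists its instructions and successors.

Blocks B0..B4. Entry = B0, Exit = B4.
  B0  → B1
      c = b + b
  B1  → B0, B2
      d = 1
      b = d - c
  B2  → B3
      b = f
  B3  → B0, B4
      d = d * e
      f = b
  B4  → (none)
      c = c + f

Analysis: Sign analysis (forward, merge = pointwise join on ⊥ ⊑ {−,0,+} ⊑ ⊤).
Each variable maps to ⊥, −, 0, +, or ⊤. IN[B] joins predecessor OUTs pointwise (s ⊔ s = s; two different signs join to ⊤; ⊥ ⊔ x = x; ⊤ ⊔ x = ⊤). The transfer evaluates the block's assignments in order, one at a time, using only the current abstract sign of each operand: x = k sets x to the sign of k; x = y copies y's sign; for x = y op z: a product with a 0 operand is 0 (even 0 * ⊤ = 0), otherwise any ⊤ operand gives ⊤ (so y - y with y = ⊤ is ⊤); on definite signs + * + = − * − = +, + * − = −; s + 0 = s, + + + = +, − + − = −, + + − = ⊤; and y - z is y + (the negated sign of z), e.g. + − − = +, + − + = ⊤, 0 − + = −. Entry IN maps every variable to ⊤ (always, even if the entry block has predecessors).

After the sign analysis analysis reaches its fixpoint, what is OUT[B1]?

Per-block solution:
  B0:  IN=(all ⊤)  OUT=(all ⊤)
  B1:  IN=(all ⊤)  OUT={d:+; rest ⊤}
  B2:  IN={d:+; rest ⊤}  OUT={d:+; rest ⊤}
  B3:  IN={d:+; rest ⊤}  OUT=(all ⊤)
  B4:  IN=(all ⊤)  OUT=(all ⊤)

Merge at B1: IN[B1] = OUT[B0] = {a: ⊤, b: ⊤, c: ⊤, d: ⊤, e: ⊤, f: ⊤}
Applying B1's transfer function to that IN value gives OUT[B1] (row B1 above).

Answer: {a: ⊤, b: ⊤, c: ⊤, d: +, e: ⊤, f: ⊤}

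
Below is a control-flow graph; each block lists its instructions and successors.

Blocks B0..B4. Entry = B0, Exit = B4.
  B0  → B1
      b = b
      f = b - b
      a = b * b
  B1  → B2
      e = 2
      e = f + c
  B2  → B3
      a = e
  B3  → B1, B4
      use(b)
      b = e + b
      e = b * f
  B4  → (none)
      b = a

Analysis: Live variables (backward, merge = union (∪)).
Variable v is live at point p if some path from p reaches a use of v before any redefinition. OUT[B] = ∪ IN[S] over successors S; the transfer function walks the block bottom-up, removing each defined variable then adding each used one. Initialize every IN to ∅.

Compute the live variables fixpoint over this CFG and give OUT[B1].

Answer: {b, c, e, f}

Trace:
Converged values:
  B0:  IN={b, c}  OUT={b, c, f}
  B1:  IN={b, c, f}  OUT={b, c, e, f}
  B2:  IN={b, c, e, f}  OUT={a, b, c, e, f}
  B3:  IN={a, b, c, e, f}  OUT={a, b, c, f}
  B4:  IN={a}  OUT={}

Merge at B1: OUT[B1] = IN[B2] = {b, c, e, f}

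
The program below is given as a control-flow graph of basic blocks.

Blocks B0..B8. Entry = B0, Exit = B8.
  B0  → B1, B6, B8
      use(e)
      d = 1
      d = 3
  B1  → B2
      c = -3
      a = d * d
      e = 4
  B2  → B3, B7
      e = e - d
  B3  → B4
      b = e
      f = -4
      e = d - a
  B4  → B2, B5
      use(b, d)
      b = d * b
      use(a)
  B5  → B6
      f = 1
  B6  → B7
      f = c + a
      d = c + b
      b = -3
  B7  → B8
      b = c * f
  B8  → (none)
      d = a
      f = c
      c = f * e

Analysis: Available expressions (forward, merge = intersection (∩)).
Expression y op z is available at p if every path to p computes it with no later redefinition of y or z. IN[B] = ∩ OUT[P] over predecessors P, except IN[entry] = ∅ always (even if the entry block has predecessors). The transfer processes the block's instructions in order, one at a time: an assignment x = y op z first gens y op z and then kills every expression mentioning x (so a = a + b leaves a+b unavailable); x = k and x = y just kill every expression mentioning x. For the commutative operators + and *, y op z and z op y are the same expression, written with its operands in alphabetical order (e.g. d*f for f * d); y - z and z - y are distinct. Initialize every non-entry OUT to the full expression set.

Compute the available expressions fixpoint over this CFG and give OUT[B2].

Per-block solution:
  B0:   IN={}   OUT={}
  B1:   IN={}   OUT={d*d}
  B2:   IN={d*d}   OUT={d*d}
  B3:   IN={d*d}   OUT={d*d, d-a}
  B4:   IN={d*d, d-a}   OUT={d*d, d-a}
  B5:   IN={d*d, d-a}   OUT={d*d, d-a}
  B6:   IN={}   OUT={a+c}
  B7:   IN={}   OUT={c*f}
  B8:   IN={}   OUT={e*f}

Merge at B2: IN[B2] = OUT[B1] ∩ OUT[B4] = {d*d}
Applying B2's transfer function to that IN value gives OUT[B2] (row B2 above).

Answer: {d*d}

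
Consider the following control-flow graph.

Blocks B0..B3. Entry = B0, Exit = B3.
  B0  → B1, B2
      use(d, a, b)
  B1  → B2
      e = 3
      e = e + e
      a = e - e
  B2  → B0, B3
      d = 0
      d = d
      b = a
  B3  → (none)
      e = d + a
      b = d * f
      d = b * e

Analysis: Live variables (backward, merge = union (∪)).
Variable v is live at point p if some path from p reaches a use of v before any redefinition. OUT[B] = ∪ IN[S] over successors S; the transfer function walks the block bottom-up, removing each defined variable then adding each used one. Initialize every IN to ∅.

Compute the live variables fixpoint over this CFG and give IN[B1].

Answer: {f}

Trace:
Converged values:
  B0:   IN={a, b, d, f}   OUT={a, f}
  B1:   IN={f}   OUT={a, f}
  B2:   IN={a, f}   OUT={a, b, d, f}
  B3:   IN={a, d, f}   OUT={}

Merge at B1: OUT[B1] = IN[B2] = {a, f}
Applying B1's transfer function to that OUT value gives IN[B1] (row B1 above).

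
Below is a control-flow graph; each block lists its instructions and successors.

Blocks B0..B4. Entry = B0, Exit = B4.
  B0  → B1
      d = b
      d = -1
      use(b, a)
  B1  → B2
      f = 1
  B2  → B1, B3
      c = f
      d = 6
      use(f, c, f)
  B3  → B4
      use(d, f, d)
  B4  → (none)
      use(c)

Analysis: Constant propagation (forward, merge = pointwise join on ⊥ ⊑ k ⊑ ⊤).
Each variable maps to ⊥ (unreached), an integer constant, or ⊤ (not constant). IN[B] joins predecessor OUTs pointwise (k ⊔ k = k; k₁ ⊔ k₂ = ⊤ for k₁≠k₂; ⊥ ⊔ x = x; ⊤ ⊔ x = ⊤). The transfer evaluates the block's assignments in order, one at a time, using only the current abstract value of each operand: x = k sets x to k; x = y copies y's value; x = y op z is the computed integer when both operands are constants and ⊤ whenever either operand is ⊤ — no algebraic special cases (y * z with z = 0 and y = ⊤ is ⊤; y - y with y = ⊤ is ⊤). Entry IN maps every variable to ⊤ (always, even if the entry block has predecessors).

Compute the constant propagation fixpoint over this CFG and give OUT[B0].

Fixpoint table:
  B0:  IN=(all ⊤)  OUT={d:-1; rest ⊤}
  B1:  IN=(all ⊤)  OUT={f:1; rest ⊤}
  B2:  IN={f:1; rest ⊤}  OUT={c:1, d:6, f:1; rest ⊤}
  B3:  IN={c:1, d:6, f:1; rest ⊤}  OUT={c:1, d:6, f:1; rest ⊤}
  B4:  IN={c:1, d:6, f:1; rest ⊤}  OUT={c:1, d:6, f:1; rest ⊤}

B0 is the boundary node: IN[B0] = {a: ⊤, b: ⊤, c: ⊤, d: ⊤, e: ⊤, f: ⊤}
Applying B0's transfer function to that IN value gives OUT[B0] (row B0 above).

Answer: {a: ⊤, b: ⊤, c: ⊤, d: -1, e: ⊤, f: ⊤}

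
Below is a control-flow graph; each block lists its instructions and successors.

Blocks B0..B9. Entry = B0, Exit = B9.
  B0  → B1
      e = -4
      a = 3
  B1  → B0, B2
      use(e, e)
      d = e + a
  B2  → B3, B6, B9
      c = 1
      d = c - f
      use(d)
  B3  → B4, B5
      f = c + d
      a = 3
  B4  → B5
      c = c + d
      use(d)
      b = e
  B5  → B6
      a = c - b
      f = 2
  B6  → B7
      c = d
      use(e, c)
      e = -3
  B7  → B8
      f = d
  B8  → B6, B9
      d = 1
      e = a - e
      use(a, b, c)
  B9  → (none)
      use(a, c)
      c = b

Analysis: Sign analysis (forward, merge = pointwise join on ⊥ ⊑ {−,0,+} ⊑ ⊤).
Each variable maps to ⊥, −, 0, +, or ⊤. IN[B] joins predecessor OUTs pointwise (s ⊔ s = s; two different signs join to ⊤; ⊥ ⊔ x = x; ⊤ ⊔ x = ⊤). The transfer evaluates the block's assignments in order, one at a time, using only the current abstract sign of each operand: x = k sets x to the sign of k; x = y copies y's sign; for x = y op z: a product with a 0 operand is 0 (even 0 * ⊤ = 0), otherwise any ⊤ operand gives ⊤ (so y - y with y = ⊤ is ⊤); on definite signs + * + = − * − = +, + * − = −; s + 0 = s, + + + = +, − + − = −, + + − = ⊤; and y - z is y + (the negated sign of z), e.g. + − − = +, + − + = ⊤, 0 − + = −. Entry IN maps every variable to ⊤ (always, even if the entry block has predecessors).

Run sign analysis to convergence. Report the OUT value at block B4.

Answer: {a: +, b: -, c: ⊤, d: ⊤, e: -, f: ⊤}

Derivation:
Per-block solution:
  B0:   IN=(all ⊤)   OUT={a:+, e:-; rest ⊤}
  B1:   IN={a:+, e:-; rest ⊤}   OUT={a:+, e:-; rest ⊤}
  B2:   IN={a:+, e:-; rest ⊤}   OUT={a:+, c:+, e:-; rest ⊤}
  B3:   IN={a:+, c:+, e:-; rest ⊤}   OUT={a:+, c:+, e:-; rest ⊤}
  B4:   IN={a:+, c:+, e:-; rest ⊤}   OUT={a:+, b:-, e:-; rest ⊤}
  B5:   IN={a:+, e:-; rest ⊤}   OUT={e:-, f:+; rest ⊤}
  B6:   IN=(all ⊤)   OUT={e:-; rest ⊤}
  B7:   IN={e:-; rest ⊤}   OUT={e:-; rest ⊤}
  B8:   IN={e:-; rest ⊤}   OUT={d:+; rest ⊤}
  B9:   IN=(all ⊤)   OUT=(all ⊤)

Merge at B4: IN[B4] = OUT[B3] = {a: +, b: ⊤, c: +, d: ⊤, e: -, f: ⊤}
Applying B4's transfer function to that IN value gives OUT[B4] (row B4 above).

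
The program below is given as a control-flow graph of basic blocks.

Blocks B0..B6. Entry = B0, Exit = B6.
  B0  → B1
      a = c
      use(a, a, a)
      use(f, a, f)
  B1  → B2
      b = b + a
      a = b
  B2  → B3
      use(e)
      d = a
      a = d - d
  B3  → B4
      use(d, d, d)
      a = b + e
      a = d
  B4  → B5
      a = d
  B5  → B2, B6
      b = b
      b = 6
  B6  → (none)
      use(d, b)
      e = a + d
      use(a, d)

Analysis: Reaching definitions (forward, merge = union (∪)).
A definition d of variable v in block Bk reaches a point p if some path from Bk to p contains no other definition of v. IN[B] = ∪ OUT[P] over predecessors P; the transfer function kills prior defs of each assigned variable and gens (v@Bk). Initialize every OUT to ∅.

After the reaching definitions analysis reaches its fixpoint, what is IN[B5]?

Per-block solution:
  B0: | IN={} | OUT={a@B0}
  B1: | IN={a@B0} | OUT={a@B1, b@B1}
  B2: | IN={a@B1, a@B4, b@B1, b@B5, d@B2} | OUT={a@B2, b@B1, b@B5, d@B2}
  B3: | IN={a@B2, b@B1, b@B5, d@B2} | OUT={a@B3, b@B1, b@B5, d@B2}
  B4: | IN={a@B3, b@B1, b@B5, d@B2} | OUT={a@B4, b@B1, b@B5, d@B2}
  B5: | IN={a@B4, b@B1, b@B5, d@B2} | OUT={a@B4, b@B5, d@B2}
  B6: | IN={a@B4, b@B5, d@B2} | OUT={a@B4, b@B5, d@B2, e@B6}

Merge at B5: IN[B5] = OUT[B4] = {a@B4, b@B1, b@B5, d@B2}

Answer: {a@B4, b@B1, b@B5, d@B2}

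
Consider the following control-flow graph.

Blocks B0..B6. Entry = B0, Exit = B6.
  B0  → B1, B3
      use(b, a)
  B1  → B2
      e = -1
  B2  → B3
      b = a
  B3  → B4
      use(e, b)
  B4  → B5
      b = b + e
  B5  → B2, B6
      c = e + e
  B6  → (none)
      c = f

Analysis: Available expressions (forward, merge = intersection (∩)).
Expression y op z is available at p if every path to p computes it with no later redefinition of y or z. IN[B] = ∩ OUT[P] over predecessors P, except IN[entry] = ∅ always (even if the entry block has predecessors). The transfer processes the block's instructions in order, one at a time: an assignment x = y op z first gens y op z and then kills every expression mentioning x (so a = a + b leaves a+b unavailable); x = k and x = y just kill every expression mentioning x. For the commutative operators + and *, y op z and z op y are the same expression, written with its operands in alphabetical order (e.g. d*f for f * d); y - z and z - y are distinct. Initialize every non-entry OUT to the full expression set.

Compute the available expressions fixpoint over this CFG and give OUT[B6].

Converged values:
  B0:  IN={}  OUT={}
  B1:  IN={}  OUT={}
  B2:  IN={}  OUT={}
  B3:  IN={}  OUT={}
  B4:  IN={}  OUT={}
  B5:  IN={}  OUT={e+e}
  B6:  IN={e+e}  OUT={e+e}

Merge at B6: IN[B6] = OUT[B5] = {e+e}
Applying B6's transfer function to that IN value gives OUT[B6] (row B6 above).

Answer: {e+e}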